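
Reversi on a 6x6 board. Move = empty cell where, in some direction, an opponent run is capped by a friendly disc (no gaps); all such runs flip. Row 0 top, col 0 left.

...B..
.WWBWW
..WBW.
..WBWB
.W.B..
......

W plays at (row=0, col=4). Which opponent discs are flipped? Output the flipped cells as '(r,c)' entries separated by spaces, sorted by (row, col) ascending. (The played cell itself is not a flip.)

Answer: (1,3)

Derivation:
Dir NW: edge -> no flip
Dir N: edge -> no flip
Dir NE: edge -> no flip
Dir W: opp run (0,3), next='.' -> no flip
Dir E: first cell '.' (not opp) -> no flip
Dir SW: opp run (1,3) capped by W -> flip
Dir S: first cell 'W' (not opp) -> no flip
Dir SE: first cell 'W' (not opp) -> no flip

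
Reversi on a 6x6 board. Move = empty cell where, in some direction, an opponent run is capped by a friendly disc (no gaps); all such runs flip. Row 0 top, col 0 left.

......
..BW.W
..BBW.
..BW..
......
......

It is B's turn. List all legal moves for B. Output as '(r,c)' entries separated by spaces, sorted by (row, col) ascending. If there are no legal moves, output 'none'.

(0,2): no bracket -> illegal
(0,3): flips 1 -> legal
(0,4): flips 1 -> legal
(0,5): no bracket -> illegal
(1,4): flips 1 -> legal
(2,5): flips 1 -> legal
(3,4): flips 1 -> legal
(3,5): no bracket -> illegal
(4,2): no bracket -> illegal
(4,3): flips 1 -> legal
(4,4): flips 1 -> legal

Answer: (0,3) (0,4) (1,4) (2,5) (3,4) (4,3) (4,4)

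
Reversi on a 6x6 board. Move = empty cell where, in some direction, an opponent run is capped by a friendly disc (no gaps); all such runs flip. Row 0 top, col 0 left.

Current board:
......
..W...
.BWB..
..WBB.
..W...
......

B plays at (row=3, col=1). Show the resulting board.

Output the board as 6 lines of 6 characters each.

Answer: ......
..W...
.BWB..
.BBBB.
..W...
......

Derivation:
Place B at (3,1); scan 8 dirs for brackets.
Dir NW: first cell '.' (not opp) -> no flip
Dir N: first cell 'B' (not opp) -> no flip
Dir NE: opp run (2,2), next='.' -> no flip
Dir W: first cell '.' (not opp) -> no flip
Dir E: opp run (3,2) capped by B -> flip
Dir SW: first cell '.' (not opp) -> no flip
Dir S: first cell '.' (not opp) -> no flip
Dir SE: opp run (4,2), next='.' -> no flip
All flips: (3,2)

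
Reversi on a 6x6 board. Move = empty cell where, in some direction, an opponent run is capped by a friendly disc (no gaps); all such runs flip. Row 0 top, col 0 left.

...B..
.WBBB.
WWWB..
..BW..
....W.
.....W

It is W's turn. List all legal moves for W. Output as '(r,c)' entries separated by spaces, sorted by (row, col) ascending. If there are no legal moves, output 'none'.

(0,1): no bracket -> illegal
(0,2): flips 1 -> legal
(0,4): flips 1 -> legal
(0,5): no bracket -> illegal
(1,5): flips 3 -> legal
(2,4): flips 1 -> legal
(2,5): no bracket -> illegal
(3,1): flips 1 -> legal
(3,4): no bracket -> illegal
(4,1): no bracket -> illegal
(4,2): flips 1 -> legal
(4,3): flips 1 -> legal

Answer: (0,2) (0,4) (1,5) (2,4) (3,1) (4,2) (4,3)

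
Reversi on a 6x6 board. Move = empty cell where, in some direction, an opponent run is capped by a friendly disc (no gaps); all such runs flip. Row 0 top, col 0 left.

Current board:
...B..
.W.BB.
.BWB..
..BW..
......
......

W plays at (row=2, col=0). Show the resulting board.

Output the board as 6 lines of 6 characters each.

Answer: ...B..
.W.BB.
WWWB..
..BW..
......
......

Derivation:
Place W at (2,0); scan 8 dirs for brackets.
Dir NW: edge -> no flip
Dir N: first cell '.' (not opp) -> no flip
Dir NE: first cell 'W' (not opp) -> no flip
Dir W: edge -> no flip
Dir E: opp run (2,1) capped by W -> flip
Dir SW: edge -> no flip
Dir S: first cell '.' (not opp) -> no flip
Dir SE: first cell '.' (not opp) -> no flip
All flips: (2,1)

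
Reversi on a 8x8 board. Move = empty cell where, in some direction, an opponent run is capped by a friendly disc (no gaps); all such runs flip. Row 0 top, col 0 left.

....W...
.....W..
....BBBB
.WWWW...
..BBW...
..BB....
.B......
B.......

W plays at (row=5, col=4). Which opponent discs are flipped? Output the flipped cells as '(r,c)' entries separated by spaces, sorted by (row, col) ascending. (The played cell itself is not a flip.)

Dir NW: opp run (4,3) capped by W -> flip
Dir N: first cell 'W' (not opp) -> no flip
Dir NE: first cell '.' (not opp) -> no flip
Dir W: opp run (5,3) (5,2), next='.' -> no flip
Dir E: first cell '.' (not opp) -> no flip
Dir SW: first cell '.' (not opp) -> no flip
Dir S: first cell '.' (not opp) -> no flip
Dir SE: first cell '.' (not opp) -> no flip

Answer: (4,3)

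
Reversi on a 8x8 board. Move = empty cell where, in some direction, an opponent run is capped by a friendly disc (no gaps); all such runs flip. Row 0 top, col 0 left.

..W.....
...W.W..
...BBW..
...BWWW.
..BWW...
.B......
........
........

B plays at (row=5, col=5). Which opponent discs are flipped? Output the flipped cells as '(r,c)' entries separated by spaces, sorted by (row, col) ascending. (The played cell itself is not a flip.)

Dir NW: opp run (4,4) capped by B -> flip
Dir N: first cell '.' (not opp) -> no flip
Dir NE: first cell '.' (not opp) -> no flip
Dir W: first cell '.' (not opp) -> no flip
Dir E: first cell '.' (not opp) -> no flip
Dir SW: first cell '.' (not opp) -> no flip
Dir S: first cell '.' (not opp) -> no flip
Dir SE: first cell '.' (not opp) -> no flip

Answer: (4,4)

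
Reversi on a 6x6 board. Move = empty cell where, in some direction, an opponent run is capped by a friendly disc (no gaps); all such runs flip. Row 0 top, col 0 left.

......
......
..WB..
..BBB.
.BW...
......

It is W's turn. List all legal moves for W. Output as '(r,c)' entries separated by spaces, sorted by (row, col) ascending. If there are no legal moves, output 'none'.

Answer: (2,4) (4,0) (4,4)

Derivation:
(1,2): no bracket -> illegal
(1,3): no bracket -> illegal
(1,4): no bracket -> illegal
(2,1): no bracket -> illegal
(2,4): flips 2 -> legal
(2,5): no bracket -> illegal
(3,0): no bracket -> illegal
(3,1): no bracket -> illegal
(3,5): no bracket -> illegal
(4,0): flips 1 -> legal
(4,3): no bracket -> illegal
(4,4): flips 1 -> legal
(4,5): no bracket -> illegal
(5,0): no bracket -> illegal
(5,1): no bracket -> illegal
(5,2): no bracket -> illegal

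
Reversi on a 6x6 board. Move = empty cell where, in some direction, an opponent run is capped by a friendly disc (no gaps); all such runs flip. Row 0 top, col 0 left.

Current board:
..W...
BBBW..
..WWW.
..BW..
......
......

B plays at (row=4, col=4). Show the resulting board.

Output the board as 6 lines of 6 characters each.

Answer: ..W...
BBBW..
..BWW.
..BB..
....B.
......

Derivation:
Place B at (4,4); scan 8 dirs for brackets.
Dir NW: opp run (3,3) (2,2) capped by B -> flip
Dir N: first cell '.' (not opp) -> no flip
Dir NE: first cell '.' (not opp) -> no flip
Dir W: first cell '.' (not opp) -> no flip
Dir E: first cell '.' (not opp) -> no flip
Dir SW: first cell '.' (not opp) -> no flip
Dir S: first cell '.' (not opp) -> no flip
Dir SE: first cell '.' (not opp) -> no flip
All flips: (2,2) (3,3)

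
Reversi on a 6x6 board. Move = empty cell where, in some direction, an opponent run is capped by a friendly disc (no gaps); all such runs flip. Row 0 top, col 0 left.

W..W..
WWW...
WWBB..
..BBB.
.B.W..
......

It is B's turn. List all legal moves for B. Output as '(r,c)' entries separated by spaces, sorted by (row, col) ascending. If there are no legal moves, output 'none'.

(0,1): flips 1 -> legal
(0,2): flips 1 -> legal
(0,4): no bracket -> illegal
(1,3): no bracket -> illegal
(1,4): no bracket -> illegal
(3,0): no bracket -> illegal
(3,1): no bracket -> illegal
(4,2): no bracket -> illegal
(4,4): no bracket -> illegal
(5,2): flips 1 -> legal
(5,3): flips 1 -> legal
(5,4): flips 1 -> legal

Answer: (0,1) (0,2) (5,2) (5,3) (5,4)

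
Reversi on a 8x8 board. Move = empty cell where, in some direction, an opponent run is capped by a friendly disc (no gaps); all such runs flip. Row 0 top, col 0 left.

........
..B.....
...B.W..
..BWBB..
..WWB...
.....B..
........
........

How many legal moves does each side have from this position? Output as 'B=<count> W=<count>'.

-- B to move --
(1,4): no bracket -> illegal
(1,5): flips 1 -> legal
(1,6): flips 1 -> legal
(2,2): flips 1 -> legal
(2,4): no bracket -> illegal
(2,6): no bracket -> illegal
(3,1): no bracket -> illegal
(3,6): no bracket -> illegal
(4,1): flips 2 -> legal
(5,1): no bracket -> illegal
(5,2): flips 2 -> legal
(5,3): flips 2 -> legal
(5,4): flips 1 -> legal
B mobility = 7
-- W to move --
(0,1): no bracket -> illegal
(0,2): no bracket -> illegal
(0,3): no bracket -> illegal
(1,1): no bracket -> illegal
(1,3): flips 1 -> legal
(1,4): no bracket -> illegal
(2,1): flips 1 -> legal
(2,2): flips 1 -> legal
(2,4): no bracket -> illegal
(2,6): no bracket -> illegal
(3,1): flips 1 -> legal
(3,6): flips 2 -> legal
(4,1): no bracket -> illegal
(4,5): flips 2 -> legal
(4,6): no bracket -> illegal
(5,3): no bracket -> illegal
(5,4): no bracket -> illegal
(5,6): no bracket -> illegal
(6,4): no bracket -> illegal
(6,5): no bracket -> illegal
(6,6): flips 2 -> legal
W mobility = 7

Answer: B=7 W=7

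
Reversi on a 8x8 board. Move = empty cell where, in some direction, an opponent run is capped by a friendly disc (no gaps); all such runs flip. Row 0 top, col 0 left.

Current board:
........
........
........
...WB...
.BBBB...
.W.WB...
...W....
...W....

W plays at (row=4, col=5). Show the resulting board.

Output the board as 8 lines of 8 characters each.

Place W at (4,5); scan 8 dirs for brackets.
Dir NW: opp run (3,4), next='.' -> no flip
Dir N: first cell '.' (not opp) -> no flip
Dir NE: first cell '.' (not opp) -> no flip
Dir W: opp run (4,4) (4,3) (4,2) (4,1), next='.' -> no flip
Dir E: first cell '.' (not opp) -> no flip
Dir SW: opp run (5,4) capped by W -> flip
Dir S: first cell '.' (not opp) -> no flip
Dir SE: first cell '.' (not opp) -> no flip
All flips: (5,4)

Answer: ........
........
........
...WB...
.BBBBW..
.W.WW...
...W....
...W....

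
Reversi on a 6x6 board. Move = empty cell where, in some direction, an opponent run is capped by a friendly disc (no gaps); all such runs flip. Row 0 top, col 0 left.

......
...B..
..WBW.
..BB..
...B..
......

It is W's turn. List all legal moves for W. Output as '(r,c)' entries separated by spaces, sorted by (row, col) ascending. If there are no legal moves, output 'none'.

Answer: (0,2) (0,4) (4,2) (4,4)

Derivation:
(0,2): flips 1 -> legal
(0,3): no bracket -> illegal
(0,4): flips 1 -> legal
(1,2): no bracket -> illegal
(1,4): no bracket -> illegal
(2,1): no bracket -> illegal
(3,1): no bracket -> illegal
(3,4): no bracket -> illegal
(4,1): no bracket -> illegal
(4,2): flips 2 -> legal
(4,4): flips 1 -> legal
(5,2): no bracket -> illegal
(5,3): no bracket -> illegal
(5,4): no bracket -> illegal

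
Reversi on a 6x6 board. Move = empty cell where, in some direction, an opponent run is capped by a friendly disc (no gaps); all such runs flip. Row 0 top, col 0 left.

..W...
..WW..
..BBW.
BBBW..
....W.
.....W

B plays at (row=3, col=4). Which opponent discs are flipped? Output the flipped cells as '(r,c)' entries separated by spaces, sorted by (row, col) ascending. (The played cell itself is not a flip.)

Dir NW: first cell 'B' (not opp) -> no flip
Dir N: opp run (2,4), next='.' -> no flip
Dir NE: first cell '.' (not opp) -> no flip
Dir W: opp run (3,3) capped by B -> flip
Dir E: first cell '.' (not opp) -> no flip
Dir SW: first cell '.' (not opp) -> no flip
Dir S: opp run (4,4), next='.' -> no flip
Dir SE: first cell '.' (not opp) -> no flip

Answer: (3,3)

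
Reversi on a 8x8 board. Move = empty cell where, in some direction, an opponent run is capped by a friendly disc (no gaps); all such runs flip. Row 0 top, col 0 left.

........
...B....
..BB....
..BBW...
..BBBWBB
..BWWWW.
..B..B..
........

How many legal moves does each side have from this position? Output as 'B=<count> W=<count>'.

-- B to move --
(2,4): flips 1 -> legal
(2,5): flips 1 -> legal
(3,5): flips 3 -> legal
(3,6): no bracket -> illegal
(5,7): flips 4 -> legal
(6,3): flips 1 -> legal
(6,4): flips 3 -> legal
(6,6): flips 2 -> legal
(6,7): flips 3 -> legal
B mobility = 8
-- W to move --
(0,2): no bracket -> illegal
(0,3): flips 4 -> legal
(0,4): no bracket -> illegal
(1,1): flips 3 -> legal
(1,2): flips 1 -> legal
(1,4): no bracket -> illegal
(2,1): flips 2 -> legal
(2,4): no bracket -> illegal
(3,1): flips 3 -> legal
(3,5): flips 1 -> legal
(3,6): flips 1 -> legal
(3,7): flips 1 -> legal
(4,1): flips 3 -> legal
(5,1): flips 1 -> legal
(5,7): no bracket -> illegal
(6,1): flips 2 -> legal
(6,3): no bracket -> illegal
(6,4): no bracket -> illegal
(6,6): no bracket -> illegal
(7,1): flips 1 -> legal
(7,2): no bracket -> illegal
(7,3): no bracket -> illegal
(7,4): flips 1 -> legal
(7,5): flips 1 -> legal
(7,6): flips 1 -> legal
W mobility = 15

Answer: B=8 W=15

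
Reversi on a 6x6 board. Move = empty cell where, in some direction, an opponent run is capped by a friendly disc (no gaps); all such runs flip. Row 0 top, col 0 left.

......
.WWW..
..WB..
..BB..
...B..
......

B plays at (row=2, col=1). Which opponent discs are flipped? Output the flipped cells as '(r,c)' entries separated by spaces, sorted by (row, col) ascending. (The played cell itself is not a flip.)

Answer: (2,2)

Derivation:
Dir NW: first cell '.' (not opp) -> no flip
Dir N: opp run (1,1), next='.' -> no flip
Dir NE: opp run (1,2), next='.' -> no flip
Dir W: first cell '.' (not opp) -> no flip
Dir E: opp run (2,2) capped by B -> flip
Dir SW: first cell '.' (not opp) -> no flip
Dir S: first cell '.' (not opp) -> no flip
Dir SE: first cell 'B' (not opp) -> no flip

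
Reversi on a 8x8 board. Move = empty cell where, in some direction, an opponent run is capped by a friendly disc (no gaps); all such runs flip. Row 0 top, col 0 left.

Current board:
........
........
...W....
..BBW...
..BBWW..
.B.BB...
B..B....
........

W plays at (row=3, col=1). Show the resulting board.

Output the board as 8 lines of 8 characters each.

Place W at (3,1); scan 8 dirs for brackets.
Dir NW: first cell '.' (not opp) -> no flip
Dir N: first cell '.' (not opp) -> no flip
Dir NE: first cell '.' (not opp) -> no flip
Dir W: first cell '.' (not opp) -> no flip
Dir E: opp run (3,2) (3,3) capped by W -> flip
Dir SW: first cell '.' (not opp) -> no flip
Dir S: first cell '.' (not opp) -> no flip
Dir SE: opp run (4,2) (5,3), next='.' -> no flip
All flips: (3,2) (3,3)

Answer: ........
........
...W....
.WWWW...
..BBWW..
.B.BB...
B..B....
........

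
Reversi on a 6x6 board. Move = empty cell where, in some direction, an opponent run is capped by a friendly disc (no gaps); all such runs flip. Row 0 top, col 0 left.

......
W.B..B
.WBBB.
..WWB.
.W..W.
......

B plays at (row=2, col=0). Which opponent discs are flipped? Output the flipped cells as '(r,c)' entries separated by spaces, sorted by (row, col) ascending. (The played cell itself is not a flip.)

Dir NW: edge -> no flip
Dir N: opp run (1,0), next='.' -> no flip
Dir NE: first cell '.' (not opp) -> no flip
Dir W: edge -> no flip
Dir E: opp run (2,1) capped by B -> flip
Dir SW: edge -> no flip
Dir S: first cell '.' (not opp) -> no flip
Dir SE: first cell '.' (not opp) -> no flip

Answer: (2,1)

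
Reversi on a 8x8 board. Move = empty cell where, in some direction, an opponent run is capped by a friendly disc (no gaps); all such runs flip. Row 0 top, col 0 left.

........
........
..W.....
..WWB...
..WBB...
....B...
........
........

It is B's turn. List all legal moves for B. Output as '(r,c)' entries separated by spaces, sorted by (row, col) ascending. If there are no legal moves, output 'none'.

Answer: (1,1) (2,1) (2,3) (3,1) (4,1)

Derivation:
(1,1): flips 2 -> legal
(1,2): no bracket -> illegal
(1,3): no bracket -> illegal
(2,1): flips 1 -> legal
(2,3): flips 1 -> legal
(2,4): no bracket -> illegal
(3,1): flips 2 -> legal
(4,1): flips 1 -> legal
(5,1): no bracket -> illegal
(5,2): no bracket -> illegal
(5,3): no bracket -> illegal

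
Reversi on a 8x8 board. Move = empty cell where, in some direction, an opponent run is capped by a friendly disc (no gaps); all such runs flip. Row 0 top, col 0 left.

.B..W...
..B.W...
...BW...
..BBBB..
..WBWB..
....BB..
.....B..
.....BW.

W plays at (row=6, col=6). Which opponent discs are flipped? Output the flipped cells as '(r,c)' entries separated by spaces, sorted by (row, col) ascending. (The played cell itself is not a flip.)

Dir NW: opp run (5,5) capped by W -> flip
Dir N: first cell '.' (not opp) -> no flip
Dir NE: first cell '.' (not opp) -> no flip
Dir W: opp run (6,5), next='.' -> no flip
Dir E: first cell '.' (not opp) -> no flip
Dir SW: opp run (7,5), next=edge -> no flip
Dir S: first cell 'W' (not opp) -> no flip
Dir SE: first cell '.' (not opp) -> no flip

Answer: (5,5)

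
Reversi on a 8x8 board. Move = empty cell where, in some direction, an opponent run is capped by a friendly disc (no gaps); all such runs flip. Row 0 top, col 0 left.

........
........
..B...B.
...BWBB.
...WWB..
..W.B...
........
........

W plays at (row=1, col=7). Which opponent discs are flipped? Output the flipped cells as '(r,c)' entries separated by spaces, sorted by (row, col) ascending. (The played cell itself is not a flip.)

Dir NW: first cell '.' (not opp) -> no flip
Dir N: first cell '.' (not opp) -> no flip
Dir NE: edge -> no flip
Dir W: first cell '.' (not opp) -> no flip
Dir E: edge -> no flip
Dir SW: opp run (2,6) (3,5) capped by W -> flip
Dir S: first cell '.' (not opp) -> no flip
Dir SE: edge -> no flip

Answer: (2,6) (3,5)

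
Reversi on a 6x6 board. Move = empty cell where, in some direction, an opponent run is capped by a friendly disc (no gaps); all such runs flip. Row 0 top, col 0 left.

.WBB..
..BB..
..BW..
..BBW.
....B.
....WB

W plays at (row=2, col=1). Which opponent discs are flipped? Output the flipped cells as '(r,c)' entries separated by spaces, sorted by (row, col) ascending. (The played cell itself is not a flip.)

Dir NW: first cell '.' (not opp) -> no flip
Dir N: first cell '.' (not opp) -> no flip
Dir NE: opp run (1,2) (0,3), next=edge -> no flip
Dir W: first cell '.' (not opp) -> no flip
Dir E: opp run (2,2) capped by W -> flip
Dir SW: first cell '.' (not opp) -> no flip
Dir S: first cell '.' (not opp) -> no flip
Dir SE: opp run (3,2), next='.' -> no flip

Answer: (2,2)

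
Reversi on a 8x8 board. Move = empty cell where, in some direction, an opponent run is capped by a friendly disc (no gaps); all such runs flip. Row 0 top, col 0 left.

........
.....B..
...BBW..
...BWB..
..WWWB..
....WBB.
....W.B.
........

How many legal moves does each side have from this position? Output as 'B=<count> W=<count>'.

Answer: B=7 W=14

Derivation:
-- B to move --
(1,4): no bracket -> illegal
(1,6): no bracket -> illegal
(2,6): flips 1 -> legal
(3,1): no bracket -> illegal
(3,2): no bracket -> illegal
(3,6): no bracket -> illegal
(4,1): flips 3 -> legal
(5,1): flips 1 -> legal
(5,2): no bracket -> illegal
(5,3): flips 3 -> legal
(6,3): flips 1 -> legal
(6,5): no bracket -> illegal
(7,3): flips 1 -> legal
(7,4): flips 4 -> legal
(7,5): no bracket -> illegal
B mobility = 7
-- W to move --
(0,4): no bracket -> illegal
(0,5): flips 1 -> legal
(0,6): flips 3 -> legal
(1,2): flips 1 -> legal
(1,3): flips 2 -> legal
(1,4): flips 1 -> legal
(1,6): no bracket -> illegal
(2,2): flips 3 -> legal
(2,6): flips 1 -> legal
(3,2): flips 1 -> legal
(3,6): flips 2 -> legal
(4,6): flips 2 -> legal
(4,7): no bracket -> illegal
(5,7): flips 2 -> legal
(6,5): flips 3 -> legal
(6,7): flips 2 -> legal
(7,5): no bracket -> illegal
(7,6): no bracket -> illegal
(7,7): flips 2 -> legal
W mobility = 14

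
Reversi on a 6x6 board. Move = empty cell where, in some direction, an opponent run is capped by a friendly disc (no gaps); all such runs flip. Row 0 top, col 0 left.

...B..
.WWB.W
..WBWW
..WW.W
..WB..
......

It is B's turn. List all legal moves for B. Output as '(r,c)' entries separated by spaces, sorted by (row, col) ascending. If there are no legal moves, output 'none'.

Answer: (0,1) (1,0) (2,1) (3,1) (4,1)

Derivation:
(0,0): no bracket -> illegal
(0,1): flips 1 -> legal
(0,2): no bracket -> illegal
(0,4): no bracket -> illegal
(0,5): no bracket -> illegal
(1,0): flips 2 -> legal
(1,4): no bracket -> illegal
(2,0): no bracket -> illegal
(2,1): flips 3 -> legal
(3,1): flips 1 -> legal
(3,4): no bracket -> illegal
(4,1): flips 2 -> legal
(4,4): no bracket -> illegal
(4,5): no bracket -> illegal
(5,1): no bracket -> illegal
(5,2): no bracket -> illegal
(5,3): no bracket -> illegal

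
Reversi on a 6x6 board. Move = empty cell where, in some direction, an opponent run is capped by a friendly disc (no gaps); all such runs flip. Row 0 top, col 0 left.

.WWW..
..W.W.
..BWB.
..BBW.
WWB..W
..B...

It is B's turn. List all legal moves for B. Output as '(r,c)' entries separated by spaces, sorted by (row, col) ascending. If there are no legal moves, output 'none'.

(0,0): no bracket -> illegal
(0,4): flips 1 -> legal
(0,5): flips 2 -> legal
(1,0): no bracket -> illegal
(1,1): no bracket -> illegal
(1,3): flips 1 -> legal
(1,5): no bracket -> illegal
(2,1): no bracket -> illegal
(2,5): no bracket -> illegal
(3,0): flips 1 -> legal
(3,1): no bracket -> illegal
(3,5): flips 1 -> legal
(4,3): no bracket -> illegal
(4,4): flips 1 -> legal
(5,0): flips 1 -> legal
(5,1): no bracket -> illegal
(5,4): no bracket -> illegal
(5,5): no bracket -> illegal

Answer: (0,4) (0,5) (1,3) (3,0) (3,5) (4,4) (5,0)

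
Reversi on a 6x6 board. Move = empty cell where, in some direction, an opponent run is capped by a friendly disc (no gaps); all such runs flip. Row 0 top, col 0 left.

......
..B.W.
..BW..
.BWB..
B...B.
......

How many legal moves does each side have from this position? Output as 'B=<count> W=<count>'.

Answer: B=4 W=6

Derivation:
-- B to move --
(0,3): no bracket -> illegal
(0,4): no bracket -> illegal
(0,5): no bracket -> illegal
(1,3): flips 1 -> legal
(1,5): no bracket -> illegal
(2,1): no bracket -> illegal
(2,4): flips 1 -> legal
(2,5): no bracket -> illegal
(3,4): flips 1 -> legal
(4,1): no bracket -> illegal
(4,2): flips 1 -> legal
(4,3): no bracket -> illegal
B mobility = 4
-- W to move --
(0,1): flips 1 -> legal
(0,2): flips 2 -> legal
(0,3): no bracket -> illegal
(1,1): no bracket -> illegal
(1,3): no bracket -> illegal
(2,0): no bracket -> illegal
(2,1): flips 1 -> legal
(2,4): no bracket -> illegal
(3,0): flips 1 -> legal
(3,4): flips 1 -> legal
(3,5): no bracket -> illegal
(4,1): no bracket -> illegal
(4,2): no bracket -> illegal
(4,3): flips 1 -> legal
(4,5): no bracket -> illegal
(5,0): no bracket -> illegal
(5,1): no bracket -> illegal
(5,3): no bracket -> illegal
(5,4): no bracket -> illegal
(5,5): no bracket -> illegal
W mobility = 6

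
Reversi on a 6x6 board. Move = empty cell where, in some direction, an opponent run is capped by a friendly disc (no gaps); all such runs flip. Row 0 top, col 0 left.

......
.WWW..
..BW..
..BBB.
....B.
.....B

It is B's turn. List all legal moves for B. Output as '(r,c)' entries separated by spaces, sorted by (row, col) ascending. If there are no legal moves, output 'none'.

(0,0): flips 1 -> legal
(0,1): flips 2 -> legal
(0,2): flips 1 -> legal
(0,3): flips 2 -> legal
(0,4): flips 1 -> legal
(1,0): no bracket -> illegal
(1,4): flips 1 -> legal
(2,0): no bracket -> illegal
(2,1): no bracket -> illegal
(2,4): flips 1 -> legal

Answer: (0,0) (0,1) (0,2) (0,3) (0,4) (1,4) (2,4)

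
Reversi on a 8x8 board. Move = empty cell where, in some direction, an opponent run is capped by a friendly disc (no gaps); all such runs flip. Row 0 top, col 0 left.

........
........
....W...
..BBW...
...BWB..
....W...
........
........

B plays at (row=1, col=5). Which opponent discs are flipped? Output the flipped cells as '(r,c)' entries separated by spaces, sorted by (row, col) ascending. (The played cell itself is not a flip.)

Answer: (2,4)

Derivation:
Dir NW: first cell '.' (not opp) -> no flip
Dir N: first cell '.' (not opp) -> no flip
Dir NE: first cell '.' (not opp) -> no flip
Dir W: first cell '.' (not opp) -> no flip
Dir E: first cell '.' (not opp) -> no flip
Dir SW: opp run (2,4) capped by B -> flip
Dir S: first cell '.' (not opp) -> no flip
Dir SE: first cell '.' (not opp) -> no flip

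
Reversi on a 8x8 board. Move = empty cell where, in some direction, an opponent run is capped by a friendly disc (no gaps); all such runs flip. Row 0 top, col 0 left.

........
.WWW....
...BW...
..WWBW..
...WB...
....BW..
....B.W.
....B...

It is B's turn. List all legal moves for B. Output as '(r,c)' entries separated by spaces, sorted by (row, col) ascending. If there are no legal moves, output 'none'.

(0,0): no bracket -> illegal
(0,1): flips 1 -> legal
(0,2): no bracket -> illegal
(0,3): flips 1 -> legal
(0,4): no bracket -> illegal
(1,0): no bracket -> illegal
(1,4): flips 1 -> legal
(1,5): no bracket -> illegal
(2,0): no bracket -> illegal
(2,1): flips 2 -> legal
(2,2): flips 1 -> legal
(2,5): flips 1 -> legal
(2,6): flips 1 -> legal
(3,1): flips 2 -> legal
(3,6): flips 1 -> legal
(4,1): flips 1 -> legal
(4,2): flips 1 -> legal
(4,5): no bracket -> illegal
(4,6): flips 1 -> legal
(5,2): flips 1 -> legal
(5,3): flips 2 -> legal
(5,6): flips 1 -> legal
(5,7): no bracket -> illegal
(6,5): no bracket -> illegal
(6,7): no bracket -> illegal
(7,5): no bracket -> illegal
(7,6): no bracket -> illegal
(7,7): flips 2 -> legal

Answer: (0,1) (0,3) (1,4) (2,1) (2,2) (2,5) (2,6) (3,1) (3,6) (4,1) (4,2) (4,6) (5,2) (5,3) (5,6) (7,7)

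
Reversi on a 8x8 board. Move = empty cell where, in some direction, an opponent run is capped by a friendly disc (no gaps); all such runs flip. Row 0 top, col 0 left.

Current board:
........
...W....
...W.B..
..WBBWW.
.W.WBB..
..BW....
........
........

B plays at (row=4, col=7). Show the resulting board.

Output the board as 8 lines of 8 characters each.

Answer: ........
...W....
...W.B..
..WBBWB.
.W.WBB.B
..BW....
........
........

Derivation:
Place B at (4,7); scan 8 dirs for brackets.
Dir NW: opp run (3,6) capped by B -> flip
Dir N: first cell '.' (not opp) -> no flip
Dir NE: edge -> no flip
Dir W: first cell '.' (not opp) -> no flip
Dir E: edge -> no flip
Dir SW: first cell '.' (not opp) -> no flip
Dir S: first cell '.' (not opp) -> no flip
Dir SE: edge -> no flip
All flips: (3,6)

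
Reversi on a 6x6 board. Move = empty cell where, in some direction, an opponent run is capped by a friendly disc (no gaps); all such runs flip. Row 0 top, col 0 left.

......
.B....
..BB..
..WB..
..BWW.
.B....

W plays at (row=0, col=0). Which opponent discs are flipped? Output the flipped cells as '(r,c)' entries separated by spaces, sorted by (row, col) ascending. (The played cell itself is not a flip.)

Dir NW: edge -> no flip
Dir N: edge -> no flip
Dir NE: edge -> no flip
Dir W: edge -> no flip
Dir E: first cell '.' (not opp) -> no flip
Dir SW: edge -> no flip
Dir S: first cell '.' (not opp) -> no flip
Dir SE: opp run (1,1) (2,2) (3,3) capped by W -> flip

Answer: (1,1) (2,2) (3,3)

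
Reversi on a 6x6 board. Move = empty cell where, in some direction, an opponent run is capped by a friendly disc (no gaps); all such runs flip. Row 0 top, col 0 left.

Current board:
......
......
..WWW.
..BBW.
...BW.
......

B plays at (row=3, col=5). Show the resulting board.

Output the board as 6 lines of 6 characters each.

Answer: ......
......
..WWW.
..BBBB
...BW.
......

Derivation:
Place B at (3,5); scan 8 dirs for brackets.
Dir NW: opp run (2,4), next='.' -> no flip
Dir N: first cell '.' (not opp) -> no flip
Dir NE: edge -> no flip
Dir W: opp run (3,4) capped by B -> flip
Dir E: edge -> no flip
Dir SW: opp run (4,4), next='.' -> no flip
Dir S: first cell '.' (not opp) -> no flip
Dir SE: edge -> no flip
All flips: (3,4)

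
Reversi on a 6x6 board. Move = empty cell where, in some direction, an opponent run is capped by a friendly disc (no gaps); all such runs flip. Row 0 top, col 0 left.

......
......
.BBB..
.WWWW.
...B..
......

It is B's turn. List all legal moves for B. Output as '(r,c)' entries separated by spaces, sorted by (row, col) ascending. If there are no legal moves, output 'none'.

Answer: (2,5) (4,0) (4,1) (4,2) (4,4) (4,5)

Derivation:
(2,0): no bracket -> illegal
(2,4): no bracket -> illegal
(2,5): flips 1 -> legal
(3,0): no bracket -> illegal
(3,5): no bracket -> illegal
(4,0): flips 1 -> legal
(4,1): flips 2 -> legal
(4,2): flips 1 -> legal
(4,4): flips 1 -> legal
(4,5): flips 1 -> legal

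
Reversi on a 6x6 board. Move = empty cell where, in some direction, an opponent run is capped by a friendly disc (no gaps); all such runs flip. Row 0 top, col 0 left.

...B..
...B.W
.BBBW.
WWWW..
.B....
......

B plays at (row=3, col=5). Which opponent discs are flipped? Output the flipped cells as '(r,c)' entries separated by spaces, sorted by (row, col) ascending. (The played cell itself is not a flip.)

Dir NW: opp run (2,4) capped by B -> flip
Dir N: first cell '.' (not opp) -> no flip
Dir NE: edge -> no flip
Dir W: first cell '.' (not opp) -> no flip
Dir E: edge -> no flip
Dir SW: first cell '.' (not opp) -> no flip
Dir S: first cell '.' (not opp) -> no flip
Dir SE: edge -> no flip

Answer: (2,4)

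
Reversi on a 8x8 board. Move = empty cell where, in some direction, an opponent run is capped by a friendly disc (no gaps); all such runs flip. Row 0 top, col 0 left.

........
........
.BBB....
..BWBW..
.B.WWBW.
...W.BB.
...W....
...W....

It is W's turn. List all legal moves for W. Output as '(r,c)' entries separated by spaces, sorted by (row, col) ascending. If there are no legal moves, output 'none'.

(1,0): flips 2 -> legal
(1,1): flips 1 -> legal
(1,2): no bracket -> illegal
(1,3): flips 1 -> legal
(1,4): no bracket -> illegal
(2,0): no bracket -> illegal
(2,4): flips 1 -> legal
(2,5): flips 1 -> legal
(3,0): no bracket -> illegal
(3,1): flips 1 -> legal
(3,6): no bracket -> illegal
(4,0): no bracket -> illegal
(4,2): no bracket -> illegal
(4,7): no bracket -> illegal
(5,0): no bracket -> illegal
(5,1): no bracket -> illegal
(5,2): no bracket -> illegal
(5,4): no bracket -> illegal
(5,7): no bracket -> illegal
(6,4): flips 1 -> legal
(6,5): flips 2 -> legal
(6,6): flips 2 -> legal
(6,7): no bracket -> illegal

Answer: (1,0) (1,1) (1,3) (2,4) (2,5) (3,1) (6,4) (6,5) (6,6)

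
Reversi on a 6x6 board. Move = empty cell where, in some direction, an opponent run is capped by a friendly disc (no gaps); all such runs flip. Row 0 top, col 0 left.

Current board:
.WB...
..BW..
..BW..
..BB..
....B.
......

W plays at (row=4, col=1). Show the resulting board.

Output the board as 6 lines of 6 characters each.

Answer: .WB...
..BW..
..BW..
..WB..
.W..B.
......

Derivation:
Place W at (4,1); scan 8 dirs for brackets.
Dir NW: first cell '.' (not opp) -> no flip
Dir N: first cell '.' (not opp) -> no flip
Dir NE: opp run (3,2) capped by W -> flip
Dir W: first cell '.' (not opp) -> no flip
Dir E: first cell '.' (not opp) -> no flip
Dir SW: first cell '.' (not opp) -> no flip
Dir S: first cell '.' (not opp) -> no flip
Dir SE: first cell '.' (not opp) -> no flip
All flips: (3,2)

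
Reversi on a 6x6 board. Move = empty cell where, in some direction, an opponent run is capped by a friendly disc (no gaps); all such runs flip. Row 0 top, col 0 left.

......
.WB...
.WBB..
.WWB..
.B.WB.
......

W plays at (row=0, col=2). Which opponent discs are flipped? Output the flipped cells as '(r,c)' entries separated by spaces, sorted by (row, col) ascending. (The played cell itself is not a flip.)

Answer: (1,2) (2,2)

Derivation:
Dir NW: edge -> no flip
Dir N: edge -> no flip
Dir NE: edge -> no flip
Dir W: first cell '.' (not opp) -> no flip
Dir E: first cell '.' (not opp) -> no flip
Dir SW: first cell 'W' (not opp) -> no flip
Dir S: opp run (1,2) (2,2) capped by W -> flip
Dir SE: first cell '.' (not opp) -> no flip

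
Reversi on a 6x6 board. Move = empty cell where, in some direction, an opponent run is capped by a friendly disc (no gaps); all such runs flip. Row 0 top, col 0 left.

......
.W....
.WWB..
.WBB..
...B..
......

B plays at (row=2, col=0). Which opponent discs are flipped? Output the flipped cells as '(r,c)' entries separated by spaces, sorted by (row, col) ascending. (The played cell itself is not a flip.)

Dir NW: edge -> no flip
Dir N: first cell '.' (not opp) -> no flip
Dir NE: opp run (1,1), next='.' -> no flip
Dir W: edge -> no flip
Dir E: opp run (2,1) (2,2) capped by B -> flip
Dir SW: edge -> no flip
Dir S: first cell '.' (not opp) -> no flip
Dir SE: opp run (3,1), next='.' -> no flip

Answer: (2,1) (2,2)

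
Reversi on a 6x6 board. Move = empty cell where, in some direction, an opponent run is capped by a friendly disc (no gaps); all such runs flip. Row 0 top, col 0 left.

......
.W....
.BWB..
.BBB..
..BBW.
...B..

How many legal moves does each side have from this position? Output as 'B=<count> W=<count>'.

Answer: B=7 W=5

Derivation:
-- B to move --
(0,0): flips 2 -> legal
(0,1): flips 1 -> legal
(0,2): no bracket -> illegal
(1,0): no bracket -> illegal
(1,2): flips 1 -> legal
(1,3): flips 1 -> legal
(2,0): no bracket -> illegal
(3,4): no bracket -> illegal
(3,5): flips 1 -> legal
(4,5): flips 1 -> legal
(5,4): no bracket -> illegal
(5,5): flips 1 -> legal
B mobility = 7
-- W to move --
(1,0): no bracket -> illegal
(1,2): no bracket -> illegal
(1,3): no bracket -> illegal
(1,4): no bracket -> illegal
(2,0): flips 1 -> legal
(2,4): flips 1 -> legal
(3,0): no bracket -> illegal
(3,4): no bracket -> illegal
(4,0): flips 1 -> legal
(4,1): flips 4 -> legal
(5,1): no bracket -> illegal
(5,2): flips 2 -> legal
(5,4): no bracket -> illegal
W mobility = 5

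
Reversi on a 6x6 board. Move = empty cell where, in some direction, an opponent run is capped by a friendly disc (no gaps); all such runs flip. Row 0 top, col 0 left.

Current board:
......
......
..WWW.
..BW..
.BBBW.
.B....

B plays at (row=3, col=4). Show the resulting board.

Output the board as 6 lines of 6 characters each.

Answer: ......
......
..WWW.
..BBB.
.BBBW.
.B....

Derivation:
Place B at (3,4); scan 8 dirs for brackets.
Dir NW: opp run (2,3), next='.' -> no flip
Dir N: opp run (2,4), next='.' -> no flip
Dir NE: first cell '.' (not opp) -> no flip
Dir W: opp run (3,3) capped by B -> flip
Dir E: first cell '.' (not opp) -> no flip
Dir SW: first cell 'B' (not opp) -> no flip
Dir S: opp run (4,4), next='.' -> no flip
Dir SE: first cell '.' (not opp) -> no flip
All flips: (3,3)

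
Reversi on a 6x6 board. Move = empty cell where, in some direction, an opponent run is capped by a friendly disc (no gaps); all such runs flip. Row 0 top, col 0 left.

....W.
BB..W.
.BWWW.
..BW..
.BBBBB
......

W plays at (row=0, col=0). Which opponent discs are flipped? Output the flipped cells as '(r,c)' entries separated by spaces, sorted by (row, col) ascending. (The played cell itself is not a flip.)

Answer: (1,1)

Derivation:
Dir NW: edge -> no flip
Dir N: edge -> no flip
Dir NE: edge -> no flip
Dir W: edge -> no flip
Dir E: first cell '.' (not opp) -> no flip
Dir SW: edge -> no flip
Dir S: opp run (1,0), next='.' -> no flip
Dir SE: opp run (1,1) capped by W -> flip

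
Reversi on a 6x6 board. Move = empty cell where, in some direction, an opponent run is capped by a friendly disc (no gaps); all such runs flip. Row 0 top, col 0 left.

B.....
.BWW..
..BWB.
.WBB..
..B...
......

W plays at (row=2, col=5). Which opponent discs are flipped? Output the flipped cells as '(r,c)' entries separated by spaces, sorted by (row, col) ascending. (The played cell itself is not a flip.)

Dir NW: first cell '.' (not opp) -> no flip
Dir N: first cell '.' (not opp) -> no flip
Dir NE: edge -> no flip
Dir W: opp run (2,4) capped by W -> flip
Dir E: edge -> no flip
Dir SW: first cell '.' (not opp) -> no flip
Dir S: first cell '.' (not opp) -> no flip
Dir SE: edge -> no flip

Answer: (2,4)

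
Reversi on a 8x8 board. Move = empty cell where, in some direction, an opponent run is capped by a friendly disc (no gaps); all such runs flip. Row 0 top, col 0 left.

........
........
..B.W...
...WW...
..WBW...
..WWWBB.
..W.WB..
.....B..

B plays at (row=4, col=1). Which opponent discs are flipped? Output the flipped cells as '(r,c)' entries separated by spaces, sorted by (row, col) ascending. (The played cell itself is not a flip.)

Dir NW: first cell '.' (not opp) -> no flip
Dir N: first cell '.' (not opp) -> no flip
Dir NE: first cell '.' (not opp) -> no flip
Dir W: first cell '.' (not opp) -> no flip
Dir E: opp run (4,2) capped by B -> flip
Dir SW: first cell '.' (not opp) -> no flip
Dir S: first cell '.' (not opp) -> no flip
Dir SE: opp run (5,2), next='.' -> no flip

Answer: (4,2)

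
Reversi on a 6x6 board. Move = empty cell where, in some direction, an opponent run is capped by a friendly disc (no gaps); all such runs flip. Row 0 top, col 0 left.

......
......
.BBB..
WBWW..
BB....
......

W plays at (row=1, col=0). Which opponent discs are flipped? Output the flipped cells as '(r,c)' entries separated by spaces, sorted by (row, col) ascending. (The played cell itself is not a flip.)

Dir NW: edge -> no flip
Dir N: first cell '.' (not opp) -> no flip
Dir NE: first cell '.' (not opp) -> no flip
Dir W: edge -> no flip
Dir E: first cell '.' (not opp) -> no flip
Dir SW: edge -> no flip
Dir S: first cell '.' (not opp) -> no flip
Dir SE: opp run (2,1) capped by W -> flip

Answer: (2,1)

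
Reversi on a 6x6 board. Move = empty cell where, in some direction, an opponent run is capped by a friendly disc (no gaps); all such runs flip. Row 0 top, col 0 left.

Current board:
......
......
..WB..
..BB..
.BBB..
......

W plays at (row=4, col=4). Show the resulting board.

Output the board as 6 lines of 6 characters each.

Place W at (4,4); scan 8 dirs for brackets.
Dir NW: opp run (3,3) capped by W -> flip
Dir N: first cell '.' (not opp) -> no flip
Dir NE: first cell '.' (not opp) -> no flip
Dir W: opp run (4,3) (4,2) (4,1), next='.' -> no flip
Dir E: first cell '.' (not opp) -> no flip
Dir SW: first cell '.' (not opp) -> no flip
Dir S: first cell '.' (not opp) -> no flip
Dir SE: first cell '.' (not opp) -> no flip
All flips: (3,3)

Answer: ......
......
..WB..
..BW..
.BBBW.
......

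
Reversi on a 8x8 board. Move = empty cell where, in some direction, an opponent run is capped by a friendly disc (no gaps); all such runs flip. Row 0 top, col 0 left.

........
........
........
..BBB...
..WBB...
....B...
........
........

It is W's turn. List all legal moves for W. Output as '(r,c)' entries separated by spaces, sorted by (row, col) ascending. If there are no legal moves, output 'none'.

(2,1): no bracket -> illegal
(2,2): flips 1 -> legal
(2,3): no bracket -> illegal
(2,4): flips 1 -> legal
(2,5): no bracket -> illegal
(3,1): no bracket -> illegal
(3,5): no bracket -> illegal
(4,1): no bracket -> illegal
(4,5): flips 2 -> legal
(5,2): no bracket -> illegal
(5,3): no bracket -> illegal
(5,5): no bracket -> illegal
(6,3): no bracket -> illegal
(6,4): no bracket -> illegal
(6,5): no bracket -> illegal

Answer: (2,2) (2,4) (4,5)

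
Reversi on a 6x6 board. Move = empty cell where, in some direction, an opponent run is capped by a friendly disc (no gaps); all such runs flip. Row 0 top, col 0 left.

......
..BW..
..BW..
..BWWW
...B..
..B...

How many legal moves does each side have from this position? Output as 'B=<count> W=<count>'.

Answer: B=7 W=6

Derivation:
-- B to move --
(0,2): no bracket -> illegal
(0,3): flips 3 -> legal
(0,4): flips 1 -> legal
(1,4): flips 2 -> legal
(2,4): flips 1 -> legal
(2,5): flips 1 -> legal
(4,2): no bracket -> illegal
(4,4): flips 1 -> legal
(4,5): flips 2 -> legal
B mobility = 7
-- W to move --
(0,1): flips 1 -> legal
(0,2): no bracket -> illegal
(0,3): no bracket -> illegal
(1,1): flips 2 -> legal
(2,1): flips 1 -> legal
(3,1): flips 2 -> legal
(4,1): flips 1 -> legal
(4,2): no bracket -> illegal
(4,4): no bracket -> illegal
(5,1): no bracket -> illegal
(5,3): flips 1 -> legal
(5,4): no bracket -> illegal
W mobility = 6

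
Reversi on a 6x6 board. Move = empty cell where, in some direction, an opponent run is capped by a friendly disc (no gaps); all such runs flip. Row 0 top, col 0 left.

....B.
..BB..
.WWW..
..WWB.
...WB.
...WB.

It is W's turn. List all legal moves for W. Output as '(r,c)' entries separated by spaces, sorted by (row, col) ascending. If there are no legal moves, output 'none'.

Answer: (0,1) (0,2) (0,3) (2,5) (3,5) (4,5) (5,5)

Derivation:
(0,1): flips 1 -> legal
(0,2): flips 1 -> legal
(0,3): flips 2 -> legal
(0,5): no bracket -> illegal
(1,1): no bracket -> illegal
(1,4): no bracket -> illegal
(1,5): no bracket -> illegal
(2,4): no bracket -> illegal
(2,5): flips 1 -> legal
(3,5): flips 2 -> legal
(4,5): flips 2 -> legal
(5,5): flips 2 -> legal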